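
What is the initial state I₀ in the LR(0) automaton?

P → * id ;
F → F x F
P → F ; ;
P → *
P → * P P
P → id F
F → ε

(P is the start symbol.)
{ [F → . F x F], [F → .], [P → . * P P], [P → . * id ;], [P → . *], [P → . F ; ;], [P → . id F], [P' → . P] }

First, augment the grammar with P' → P
I₀ = CLOSURE({ [P' → . P] }):
  [P' → . P] has the dot before P: add [P → . * id ;], [P → . F ; ;], [P → . *], [P → . * P P], [P → . id F]
  [P → . F ; ;] has the dot before F: add [F → . F x F], [F → .]
No further items can be added.

I₀ = { [F → . F x F], [F → .], [P → . * P P], [P → . * id ;], [P → . *], [P → . F ; ;], [P → . id F], [P' → . P] }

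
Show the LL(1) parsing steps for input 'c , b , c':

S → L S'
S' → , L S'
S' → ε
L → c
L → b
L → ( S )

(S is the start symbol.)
Stack is shown with the top on the left.

Stack     Input        Action
-----------------------------
S $       c , b , c $  output S → L S'
L S' $    c , b , c $  output L → c
c S' $    c , b , c $  match 'c'
S' $      , b , c $    output S' → , L S'
, L S' $  , b , c $    match ','
L S' $    b , c $      output L → b
b S' $    b , c $      match 'b'
S' $      , c $        output S' → , L S'
, L S' $  , c $        match ','
L S' $    c $          output L → c
c S' $    c $          match 'c'
S' $      $            output S' → ε
$         $            accept

The string is accepted.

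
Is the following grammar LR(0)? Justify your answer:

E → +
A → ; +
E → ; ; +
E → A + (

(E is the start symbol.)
Yes, the grammar is LR(0)

A grammar is LR(0) if no state in the canonical LR(0) collection has:
  - both a shift item (dot before a terminal) and a complete item (shift-reduce conflict), or
  - two or more complete items (reduce-reduce conflict; the accept item [E' → E .] counts as a complete item here).

Augment with E' → E and build the canonical LR(0) collection (I0 = CLOSURE({[E' → . E]}), then GOTO on every symbol after a dot until no new states appear). It has 10 states:
  I0: { [A → . ; +], [E → . +], [E → . ; ; +], [E → . A + (], [E' → . E] }  — shift
  I1: { [E → + .] }  — reduce
  I2: { [A → ; . +], [E → ; . ; +] }  — shift
  I3: { [E → A . + (] }  — shift
  I4: { [E' → E .] }  — accept
  I5: { [E → A + . (] }  — shift
  I6: { [E → A + ( .] }  — reduce
  I7: { [A → ; + .] }  — reduce
  I8: { [E → ; ; . +] }  — shift
  I9: { [E → ; ; + .] }  — reduce

Every state is either a pure shift/goto state or contains exactly one complete item and nothing to shift — no conflicts. The grammar is LR(0).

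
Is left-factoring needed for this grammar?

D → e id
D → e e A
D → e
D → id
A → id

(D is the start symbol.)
Yes, D has productions with common prefix 'e'

Left-factoring is needed when two productions for the same non-terminal
share a common prefix on the right-hand side.

Productions for D:
  D → e id
  D → e e A
  D → e
  D → id

Found common prefix 'e' in productions for D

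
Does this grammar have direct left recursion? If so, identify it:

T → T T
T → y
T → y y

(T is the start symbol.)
Yes, T is left-recursive

T → T T: LEFT RECURSIVE (starts with T)
T → y: starts with y
T → y y: starts with y

The grammar has direct left recursion on: T.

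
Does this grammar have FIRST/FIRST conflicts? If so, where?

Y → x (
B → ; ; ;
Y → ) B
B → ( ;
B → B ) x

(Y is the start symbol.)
A FIRST/FIRST conflict occurs when two productions N → α and N → β for the same non-terminal have FIRST(α) ∩ FIRST(β) ≠ ∅ (with ε ∈ FIRST of a nullable right-hand side, so two nullable alternatives also conflict).

FIRST sets of the non-terminals at (or reachable through a nullable prefix from) the front of some alternative:
  FIRST(B) = { '(', ';' }

Productions for Y:
  Y → x (: FIRST = { 'x' }
  Y → ) B: FIRST = { ')' }
Productions for B:
  B → ; ; ;: FIRST = { ';' }
  B → ( ;: FIRST = { '(' }
  B → B ) x: FIRST = { '(', ';' }

Conflict for B: B → ; ; ; and B → B ) x
  Overlap: { ';' }
Conflict for B: B → ( ; and B → B ) x
  Overlap: { '(' }

Answer: Yes. B → ';' ';' ';' / B → B ')' x on { ';' }; B → '(' ';' / B → B ')' x on { '(' }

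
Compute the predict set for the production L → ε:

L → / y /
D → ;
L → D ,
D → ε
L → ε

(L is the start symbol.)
{ $ }

PREDICT(L → ε) = (FIRST(RHS) \ {ε}) ∪ (FOLLOW(L) if ε ∈ FIRST(RHS), i.e. RHS ⇒* ε)
The right-hand side is ε (FIRST(ε) = { ε }), so the predict set is FOLLOW(L) = { $ }
PREDICT(L → ε) = { $ }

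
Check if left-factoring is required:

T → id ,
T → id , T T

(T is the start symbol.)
Yes, T has productions with common prefix 'id ,'

Left-factoring is needed when two productions for the same non-terminal
share a common prefix on the right-hand side.

Productions for T:
  T → id ,
  T → id , T T

Found common prefix 'id ,' in productions for T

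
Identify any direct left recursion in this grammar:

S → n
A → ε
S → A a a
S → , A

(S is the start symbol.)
No direct left recursion

S → n: starts with n
A → ε: starts with ε
S → A a a: starts with A
S → , A: starts with ','

No direct left recursion found.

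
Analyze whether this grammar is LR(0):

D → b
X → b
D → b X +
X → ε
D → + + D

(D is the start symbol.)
No. Shift-reduce conflict between [D → b .] and [X → . b]

Augment with D' → D and build the canonical LR(0) collection (I0 = CLOSURE({[D' → . D]}), then GOTO on every symbol after a dot until no new states appear). It has 9 states:
  I0: { [D → . + + D], [D → . b X +], [D → . b], [D' → . D] }  — shift
  I1: { [D → + . + D] }  — shift
  I2: { [D' → D .] }  — accept
  I3: { [D → b . X +], [D → b .], [X → . b], [X → .] }  — shift, 2 reduces
  I4: { [D → b X . +] }  — shift
  I5: { [X → b .] }  — reduce
  I6: { [D → b X + .] }  — reduce
  I7: { [D → + + . D], [D → . + + D], [D → . b X +], [D → . b] }  — shift
  I8: { [D → + + D .] }  — reduce

Conflict in state I3:
  Shift-reduce conflict between [D → b .] and [X → . b]
So the grammar is NOT LR(0).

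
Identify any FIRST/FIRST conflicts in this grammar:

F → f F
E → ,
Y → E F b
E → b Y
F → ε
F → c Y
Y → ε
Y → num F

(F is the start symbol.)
FIRST sets of the non-terminals at (or reachable through a nullable prefix from) the front of some alternative:
  FIRST(E) = { ',', 'b' }

Productions for F:
  F → f F: FIRST = { 'f' }
  F → ε: FIRST = { ε }
  F → c Y: FIRST = { 'c' }
Productions for E:
  E → ,: FIRST = { ',' }
  E → b Y: FIRST = { 'b' }
Productions for Y:
  Y → E F b: FIRST = { ',', 'b' }
  Y → ε: FIRST = { ε }
  Y → num F: FIRST = { 'num' }

All alternatives of each non-terminal have pairwise disjoint FIRST sets.

Answer: No FIRST/FIRST conflicts.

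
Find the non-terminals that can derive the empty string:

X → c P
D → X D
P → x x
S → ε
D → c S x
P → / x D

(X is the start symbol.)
{ 'S' }

A non-terminal is nullable if it can derive ε (the empty string): either it has an ε-production, or it has a production whose right-hand side consists entirely of nullable non-terminals.

ε-productions: S → ε
So S is immediately nullable.
No further non-terminal can be added: every production for the remaining non-terminals contains a terminal or a non-nullable non-terminal.
Nullable = { 'S' }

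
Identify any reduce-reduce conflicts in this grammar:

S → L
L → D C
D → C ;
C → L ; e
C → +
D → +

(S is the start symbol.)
Yes — I1: [C → + .] vs [D → + .]

A reduce-reduce conflict occurs when an LR(0) state has two complete items [A → α .] and [B → β .] — both call for a reduction, and with no lookahead the parser cannot choose between them.

Augment with S' → S and build the canonical LR(0) collection (I0 = CLOSURE({[S' → . S]}), then GOTO on every symbol after a dot until no new states appear). It has 11 states:
  I0: { [C → . +], [C → . L ; e], [D → . +], [D → . C ;], [L → . D C], [S → . L], [S' → . S] }  — shift
  I1: { [C → + .], [D → + .] }  — 2 reduces
  I2: { [D → C . ;] }  — shift
  I3: { [C → . +], [C → . L ; e], [D → . +], [D → . C ;], [L → . D C], [L → D . C] }  — shift
  I4: { [C → L . ; e], [S → L .] }  — shift, reduce
  I5: { [S' → S .] }  — accept
  I6: { [C → L ; . e] }  — shift
  I7: { [C → L ; e .] }  — reduce
  I8: { [D → C . ;], [L → D C .] }  — shift, reduce
  I9: { [C → L . ; e] }  — shift
  I10: { [D → C ; .] }  — reduce

I1 contains complete items [C → + .], [D → + .] — reduce-reduce conflict.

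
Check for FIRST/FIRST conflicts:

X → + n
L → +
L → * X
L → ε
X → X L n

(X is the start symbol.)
A FIRST/FIRST conflict occurs when two productions N → α and N → β for the same non-terminal have FIRST(α) ∩ FIRST(β) ≠ ∅ (with ε ∈ FIRST of a nullable right-hand side, so two nullable alternatives also conflict).

FIRST sets of the non-terminals at (or reachable through a nullable prefix from) the front of some alternative:
  FIRST(X) = { '+' }

Productions for X:
  X → + n: FIRST = { '+' }
  X → X L n: FIRST = { '+' }
Productions for L:
  L → +: FIRST = { '+' }
  L → * X: FIRST = { '*' }
  L → ε: FIRST = { ε }

Conflict for X: X → + n and X → X L n
  Overlap: { '+' }

Answer: Yes. X → '+' n / X → X L n on { '+' }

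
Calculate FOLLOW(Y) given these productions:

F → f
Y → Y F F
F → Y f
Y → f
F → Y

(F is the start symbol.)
In Y → Y F F: Y is followed by F F, add FIRST(F F) \ {ε} = { 'f' }
In F → Y f: Y is followed by f, add FIRST(f) \ {ε} = { 'f' }
In F → Y: Y is at the end, add FOLLOW(F)

The FOLLOW sets referred to above (computed the same way, to a fixed point):
  FOLLOW(F) = { $, 'f' }

Taking the union: FOLLOW(Y) = { $, 'f' }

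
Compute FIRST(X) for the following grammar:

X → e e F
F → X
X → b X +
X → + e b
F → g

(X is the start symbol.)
To compute FIRST(X), examine every production with X on the left-hand side, reading each right-hand side left to right until a non-nullable symbol is reached.

From X → e e F:
  - e is a terminal: add 'e' and stop
From X → b X +:
  - b is a terminal: add 'b' and stop
From X → + e b:
  - '+' is a terminal: add '+' and stop

Collecting: FIRST(X) = { '+', 'b', 'e' }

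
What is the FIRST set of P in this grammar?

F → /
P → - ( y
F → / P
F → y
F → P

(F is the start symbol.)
{ '-' }

From P → - ( y:
  - '-' is a terminal: add '-' and stop

Collecting: FIRST(P) = { '-' }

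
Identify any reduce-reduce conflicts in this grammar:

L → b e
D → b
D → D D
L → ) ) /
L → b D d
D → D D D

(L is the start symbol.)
Augment with L' → L and build the canonical LR(0) collection (I0 = CLOSURE({[L' → . L]}), then GOTO on every symbol after a dot until no new states appear). It has 12 states:
  I0: { [L → . ) ) /], [L → . b D d], [L → . b e], [L' → . L] }  — shift
  I1: { [L → ) . ) /] }  — shift
  I2: { [L' → L .] }  — accept
  I3: { [D → . D D D], [D → . D D], [D → . b], [L → b . D d], [L → b . e] }  — shift
  I4: { [D → . D D D], [D → . D D], [D → . b], [D → D . D D], [D → D . D], [L → b D . d] }  — shift
  I5: { [D → b .] }  — reduce
  I6: { [L → b e .] }  — reduce
  I7: { [D → . D D D], [D → . D D], [D → . b], [D → D . D D], [D → D . D], [D → D D . D], [D → D D .] }  — shift, reduce
  I8: { [L → b D d .] }  — reduce
  I9: { [D → . D D D], [D → . D D], [D → . b], [D → D . D D], [D → D . D], [D → D D . D], [D → D D .], [D → D D D .] }  — shift, 2 reduces
  I10: { [L → ) ) . /] }  — shift
  I11: { [L → ) ) / .] }  — reduce

I9 contains complete items [D → D D .], [D → D D D .] — reduce-reduce conflict.

Answer: Yes — I9: [D → D D .] vs [D → D D D .]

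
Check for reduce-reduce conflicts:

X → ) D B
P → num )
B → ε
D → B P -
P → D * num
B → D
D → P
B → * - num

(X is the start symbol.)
A reduce-reduce conflict occurs when an LR(0) state has two complete items [A → α .] and [B → β .] — both call for a reduction, and with no lookahead the parser cannot choose between them.

Augment with X' → X and build the canonical LR(0) collection (I0 = CLOSURE({[X' → . X]}), then GOTO on every symbol after a dot until no new states appear). It has 18 states:
  I0: { [X → . ) D B], [X' → . X] }  — shift
  I1: { [B → . * - num], [B → . D], [B → .], [D → . B P -], [D → . P], [P → . D * num], [P → . num )], [X → ) . D B] }  — shift, reduce
  I2: { [X' → X .] }  — accept
  I3: { [B → * . - num] }  — shift
  I4: { [B → . * - num], [B → . D], [B → .], [D → . B P -], [D → . P], [D → B . P -], [P → . D * num], [P → . num )] }  — shift, reduce
  I5: { [B → . * - num], [B → . D], [B → .], [B → D .], [D → . B P -], [D → . P], [P → . D * num], [P → . num )], [P → D . * num], [X → ) D . B] }  — shift, 2 reduces
  I6: { [D → P .] }  — reduce
  I7: { [P → num . )] }  — shift
  I8: { [P → num ) .] }  — reduce
  I9: { [B → * . - num], [P → D * . num] }  — shift
  I10: { [B → . * - num], [B → . D], [B → .], [D → . B P -], [D → . P], [D → B . P -], [P → . D * num], [P → . num )], [X → ) D B .] }  — shift, 2 reduces
  I11: { [B → D .], [P → D . * num] }  — shift, reduce
  I12: { [P → D * . num] }  — shift
  I13: { [P → D * num .] }  — reduce
  I14: { [D → B P . -], [D → P .] }  — shift, reduce
  I15: { [D → B P - .] }  — reduce
  I16: { [B → * - . num] }  — shift
  I17: { [B → * - num .] }  — reduce

I5 contains complete items [B → .], [B → D .] — reduce-reduce conflict.
I10 contains complete items [B → .], [X → ) D B .] — reduce-reduce conflict.

Answer: Yes — I5: [B → .] vs [B → D .]; I10: [B → .] vs [X → ) D B .]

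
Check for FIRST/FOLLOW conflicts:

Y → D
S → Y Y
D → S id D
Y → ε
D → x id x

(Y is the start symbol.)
Nullable non-terminals: S, Y.
FIRST sets used below: FIRST(D) = { 'id', 'x' }
S has a nullable alternative but only one production, so nothing to check.

Y: nullable alternative(s) Y → ε; FOLLOW(Y) = { $, 'id', 'x' }
  Y → D: FIRST \ {ε} = { 'id', 'x' } — overlaps FOLLOW(Y) on { 'id', 'x' }: CONFLICT
  Y → ε: FIRST \ {ε} = { } — this is the only nullable alternative, skip

D has no nullable alternative, so no FIRST/FOLLOW check is needed there.

So the grammar has 1 FIRST/FOLLOW conflict (marked CONFLICT above).

Answer: Yes. Y → D with FOLLOW(Y) on { 'id', 'x' }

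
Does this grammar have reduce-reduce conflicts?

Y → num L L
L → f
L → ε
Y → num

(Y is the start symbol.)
Yes — I2: [L → .] vs [Y → num .]

A reduce-reduce conflict occurs when an LR(0) state has two complete items [A → α .] and [B → β .] — both call for a reduction, and with no lookahead the parser cannot choose between them.

Augment with Y' → Y and build the canonical LR(0) collection (I0 = CLOSURE({[Y' → . Y]}), then GOTO on every symbol after a dot until no new states appear). It has 6 states:
  I0: { [Y → . num L L], [Y → . num], [Y' → . Y] }  — shift
  I1: { [Y' → Y .] }  — accept
  I2: { [L → . f], [L → .], [Y → num . L L], [Y → num .] }  — shift, 2 reduces
  I3: { [L → . f], [L → .], [Y → num L . L] }  — shift, reduce
  I4: { [L → f .] }  — reduce
  I5: { [Y → num L L .] }  — reduce

I2 contains complete items [L → .], [Y → num .] — reduce-reduce conflict.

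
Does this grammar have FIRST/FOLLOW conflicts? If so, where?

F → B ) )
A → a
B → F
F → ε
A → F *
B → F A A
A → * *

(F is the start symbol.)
A FIRST/FOLLOW conflict occurs when a non-terminal N has a nullable alternative N → β (β ⇒* ε) and another alternative N → α with FIRST(α) ∩ FOLLOW(N) ≠ ∅: on such a lookahead the parser cannot decide between expanding α and letting N vanish via β.

Nullable non-terminals: B, F.
FIRST sets used below: FIRST(F) = { ')', '*', 'a', ε }, FIRST(A) = { ')', '*', 'a' }, FIRST(B) = { ')', '*', 'a', ε }

B: nullable alternative(s) B → F; FOLLOW(B) = { ')' }
  B → F: FIRST \ {ε} = { ')', '*', 'a' } — this is the only nullable alternative, skip
  B → F A A: FIRST \ {ε} = { ')', '*', 'a' } — overlaps FOLLOW(B) on { ')' }: CONFLICT

F: nullable alternative(s) F → ε; FOLLOW(F) = { $, ')', '*', 'a' }
  F → B ) ): FIRST \ {ε} = { ')', '*', 'a' } — overlaps FOLLOW(F) on { ')', '*', 'a' }: CONFLICT
  F → ε: FIRST \ {ε} = { } — this is the only nullable alternative, skip

A has no nullable alternative, so no FIRST/FOLLOW check is needed there.

So the grammar has 2 FIRST/FOLLOW conflicts (marked CONFLICT above).

Answer: Yes. F → B ')' ')' with FOLLOW(F) on { ')', '*', 'a' }; B → F A A with FOLLOW(B) on { ')' }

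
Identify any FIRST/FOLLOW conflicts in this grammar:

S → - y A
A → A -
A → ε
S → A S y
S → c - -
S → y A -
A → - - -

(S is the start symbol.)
A FIRST/FOLLOW conflict occurs when a non-terminal N has a nullable alternative N → β (β ⇒* ε) and another alternative N → α with FIRST(α) ∩ FOLLOW(N) ≠ ∅: on such a lookahead the parser cannot decide between expanding α and letting N vanish via β.

Nullable non-terminals: A.
FIRST sets used below: FIRST(A) = { '-', ε }

A: nullable alternative(s) A → ε; FOLLOW(A) = { $, '-', 'c', 'y' }
  A → A -: FIRST \ {ε} = { '-' } — overlaps FOLLOW(A) on { '-' }: CONFLICT
  A → ε: FIRST \ {ε} = { } — this is the only nullable alternative, skip
  A → - - -: FIRST \ {ε} = { '-' } — overlaps FOLLOW(A) on { '-' }: CONFLICT

S has no nullable alternative, so no FIRST/FOLLOW check is needed there.

So the grammar has 2 FIRST/FOLLOW conflicts (marked CONFLICT above).

Answer: Yes. A → A '-' with FOLLOW(A) on { '-' }; A → '-' '-' '-' with FOLLOW(A) on { '-' }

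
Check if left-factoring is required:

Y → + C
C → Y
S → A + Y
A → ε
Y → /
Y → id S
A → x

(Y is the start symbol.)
Left-factoring is needed when two productions for the same non-terminal
share a common prefix on the right-hand side.

Productions for Y:
  Y → + C
  Y → /
  Y → id S
Productions for A:
  A → ε
  A → x

No common prefixes found.

Answer: No, left-factoring is not needed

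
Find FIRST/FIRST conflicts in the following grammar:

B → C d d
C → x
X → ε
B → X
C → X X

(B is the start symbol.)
No FIRST/FIRST conflicts.

A FIRST/FIRST conflict occurs when two productions N → α and N → β for the same non-terminal have FIRST(α) ∩ FIRST(β) ≠ ∅ (with ε ∈ FIRST of a nullable right-hand side, so two nullable alternatives also conflict).

FIRST sets of the non-terminals at (or reachable through a nullable prefix from) the front of some alternative:
  FIRST(C) = { 'x', ε }
  FIRST(X) = { ε }

Productions for B:
  B → C d d: FIRST = { 'd', 'x' }
  B → X: FIRST = { ε }
Productions for C:
  C → x: FIRST = { 'x' }
  C → X X: FIRST = { ε }
X has only one production, so no FIRST/FIRST conflict is possible there.

All alternatives of each non-terminal have pairwise disjoint FIRST sets.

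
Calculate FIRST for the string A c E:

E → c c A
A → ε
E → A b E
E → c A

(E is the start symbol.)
FIRST sets of the non-terminals involved (from the grammar, by fixed-point iteration):
  FIRST(A) = { ε }

To compute FIRST(A c E), process the symbols left to right:
Symbol A is a non-terminal. Add FIRST(A) \ {ε} = { }
A is nullable (ε ∈ FIRST(A)), continue to the next symbol.
Symbol c is a terminal. Add 'c' and stop.
FIRST(A c E) = { 'c' }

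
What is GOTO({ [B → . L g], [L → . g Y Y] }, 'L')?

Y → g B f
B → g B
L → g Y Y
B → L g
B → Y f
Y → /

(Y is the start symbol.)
{ [B → L . g] }

GOTO(I, 'L') = CLOSURE({ [A → αX.β] : [A → α.Xβ] ∈ I, X = 'L' })

Items with dot before 'L', with the dot advanced:
  [B → . L g] → [B → L . g]
Closure adds nothing (no advanced item has the dot before a non-terminal).

GOTO = { [B → L . g] }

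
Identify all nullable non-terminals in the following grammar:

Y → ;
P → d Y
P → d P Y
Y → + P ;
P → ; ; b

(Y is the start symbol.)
A non-terminal is nullable if it can derive ε (the empty string): either it has an ε-production, or it has a production whose right-hand side consists entirely of nullable non-terminals.

There are no ε-productions, so no non-terminal can derive ε.
No non-terminals are nullable.

Answer: None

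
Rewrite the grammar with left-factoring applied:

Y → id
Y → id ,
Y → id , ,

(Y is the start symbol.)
Left-factoring transforms A → αβ₁ | αβ₂ into A → αA' and A' → β₁ | β₂
(α is the longest common prefix among the alternatives). Repeat until
no nonterminal has two alternatives with a common prefix.

Round 1: Y has alternatives sharing prefix 'id'. Introduce Y': Y → id Y'
  Add: Y' → ε
  Add: Y' → ,
  Add: Y' → , ,

Round 2: Y' has alternatives sharing prefix ','. Introduce Y'': Y' → , Y''
  Add: Y'' → ε
  Add: Y'' → ,

No remaining common prefixes — done.

Resulting grammar:
Y → id Y'
Y' → ε
Y' → , Y''
Y'' → ε
Y'' → ,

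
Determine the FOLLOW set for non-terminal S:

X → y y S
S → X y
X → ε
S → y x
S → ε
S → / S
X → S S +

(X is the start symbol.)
{ $, '+', '/', 'y' }

In X → y y S: S is at the end, add FOLLOW(X)
In S → / S: S is at the end; this adds FOLLOW(S) to itself — nothing new
In X → S S +: S is followed by S '+', add FIRST(S '+') \ {ε} = { '+', '/', 'y' }
In X → S S +: S is followed by '+', add FIRST('+') \ {ε} = { '+' }

The FOLLOW sets referred to above (computed the same way, to a fixed point):
  FOLLOW(X) = { $, 'y' }

Taking the union: FOLLOW(S) = { $, '+', '/', 'y' }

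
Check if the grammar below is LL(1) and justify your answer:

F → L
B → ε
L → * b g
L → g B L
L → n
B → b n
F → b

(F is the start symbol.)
Yes, the grammar is LL(1).

A grammar is LL(1) if for each non-terminal N with multiple productions, the predict sets of those productions are pairwise disjoint, where PREDICT(N → α) = (FIRST(α) \ {ε}) ∪ (FOLLOW(N) if α ⇒* ε).

Relevant sets:
  FIRST(L) = { '*', 'g', 'n' }
  FOLLOW(B) = { '*', 'g', 'n' }

For F:
  PREDICT(F → L) = { '*', 'g', 'n' }
  PREDICT(F → b) = { 'b' }
For B:
  PREDICT(B → ε) = { '*', 'g', 'n' }
  PREDICT(B → b n) = { 'b' }
For L:
  PREDICT(L → '*' b g) = { '*' }
  PREDICT(L → g B L) = { 'g' }
  PREDICT(L → n) = { 'n' }

All predict sets are disjoint. The grammar IS LL(1).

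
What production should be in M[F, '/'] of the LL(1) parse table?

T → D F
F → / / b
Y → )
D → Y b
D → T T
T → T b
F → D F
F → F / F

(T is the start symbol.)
F → / / b, F → F / F

To find M[F, '/'], we find productions for F where '/' is in the predict set (PREDICT(N → α) = (FIRST(α) \ {ε}) ∪ (FOLLOW(N) if α ⇒* ε)).

Relevant sets:
  FIRST(D) = { ')' }
  FIRST(F) = { ')', '/' }

F → / / b: PREDICT = { '/' }
  '/' is in predict set, so this production goes in M[F, '/']
F → D F: PREDICT = { ')' }
F → F / F: PREDICT = { ')', '/' }
  '/' is in predict set, so this production goes in M[F, '/']

M[F, '/'] = F → / / b, F → F / F  (a multiply-defined cell — the grammar is not LL(1))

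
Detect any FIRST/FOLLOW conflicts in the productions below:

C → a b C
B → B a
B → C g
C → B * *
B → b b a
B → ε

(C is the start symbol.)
Yes. B → B a with FOLLOW(B) on { '*', 'a' }; B → C g with FOLLOW(B) on { '*', 'a' }

A FIRST/FOLLOW conflict occurs when a non-terminal N has a nullable alternative N → β (β ⇒* ε) and another alternative N → α with FIRST(α) ∩ FOLLOW(N) ≠ ∅: on such a lookahead the parser cannot decide between expanding α and letting N vanish via β.

Nullable non-terminals: B.
FIRST sets used below: FIRST(B) = { '*', 'a', 'b', ε }, FIRST(C) = { '*', 'a', 'b' }

B: nullable alternative(s) B → ε; FOLLOW(B) = { '*', 'a' }
  B → B a: FIRST \ {ε} = { '*', 'a', 'b' } — overlaps FOLLOW(B) on { '*', 'a' }: CONFLICT
  B → C g: FIRST \ {ε} = { '*', 'a', 'b' } — overlaps FOLLOW(B) on { '*', 'a' }: CONFLICT
  B → b b a: FIRST \ {ε} = { 'b' } — disjoint from FOLLOW(B)
  B → ε: FIRST \ {ε} = { } — this is the only nullable alternative, skip

C has no nullable alternative, so no FIRST/FOLLOW check is needed there.

So the grammar has 2 FIRST/FOLLOW conflicts (marked CONFLICT above).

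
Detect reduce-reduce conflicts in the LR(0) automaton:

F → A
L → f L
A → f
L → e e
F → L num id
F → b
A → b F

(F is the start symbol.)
Augment with F' → F and build the canonical LR(0) collection (I0 = CLOSURE({[F' → . F]}), then GOTO on every symbol after a dot until no new states appear). It has 13 states:
  I0: { [A → . b F], [A → . f], [F → . A], [F → . L num id], [F → . b], [F' → . F], [L → . e e], [L → . f L] }  — shift
  I1: { [F → A .] }  — reduce
  I2: { [F' → F .] }  — accept
  I3: { [F → L . num id] }  — shift
  I4: { [A → . b F], [A → . f], [A → b . F], [F → . A], [F → . L num id], [F → . b], [F → b .], [L → . e e], [L → . f L] }  — shift, reduce
  I5: { [L → e . e] }  — shift
  I6: { [A → f .], [L → . e e], [L → . f L], [L → f . L] }  — shift, reduce
  I7: { [L → f L .] }  — reduce
  I8: { [L → . e e], [L → . f L], [L → f . L] }  — shift
  I9: { [L → e e .] }  — reduce
  I10: { [A → b F .] }  — reduce
  I11: { [F → L num . id] }  — shift
  I12: { [F → L num id .] }  — reduce

No state contains more than one complete item.

Answer: No reduce-reduce conflicts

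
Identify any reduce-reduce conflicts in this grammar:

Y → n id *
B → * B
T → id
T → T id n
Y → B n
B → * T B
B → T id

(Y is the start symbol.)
Yes — I15: [B → T id .] vs [T → id .]

A reduce-reduce conflict occurs when an LR(0) state has two complete items [A → α .] and [B → β .] — both call for a reduction, and with no lookahead the parser cannot choose between them.

Augment with Y' → Y and build the canonical LR(0) collection (I0 = CLOSURE({[Y' → . Y]}), then GOTO on every symbol after a dot until no new states appear). It has 16 states:
  I0: { [B → . * B], [B → . * T B], [B → . T id], [T → . T id n], [T → . id], [Y → . B n], [Y → . n id *], [Y' → . Y] }  — shift
  I1: { [B → * . B], [B → * . T B], [B → . * B], [B → . * T B], [B → . T id], [T → . T id n], [T → . id] }  — shift
  I2: { [Y → B . n] }  — shift
  I3: { [B → T . id], [T → T . id n] }  — shift
  I4: { [Y' → Y .] }  — accept
  I5: { [T → id .] }  — reduce
  I6: { [Y → n . id *] }  — shift
  I7: { [Y → n id . *] }  — shift
  I8: { [Y → n id * .] }  — reduce
  I9: { [B → T id .], [T → T id . n] }  — shift, reduce
  I10: { [T → T id n .] }  — reduce
  I11: { [Y → B n .] }  — reduce
  I12: { [B → * B .] }  — reduce
  I13: { [B → * T . B], [B → . * B], [B → . * T B], [B → . T id], [B → T . id], [T → . T id n], [T → . id], [T → T . id n] }  — shift
  I14: { [B → * T B .] }  — reduce
  I15: { [B → T id .], [T → T id . n], [T → id .] }  — shift, 2 reduces

I15 contains complete items [B → T id .], [T → id .] — reduce-reduce conflict.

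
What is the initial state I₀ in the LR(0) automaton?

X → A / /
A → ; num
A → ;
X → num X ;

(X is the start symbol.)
{ [A → . ; num], [A → . ;], [X → . A / /], [X → . num X ;], [X' → . X] }

First, augment the grammar with X' → X
I₀ = CLOSURE({ [X' → . X] }):
  [X' → . X] has the dot before X: add [X → . A / /], [X → . num X ;]
  [X → . A / /] has the dot before A: add [A → . ; num], [A → . ;]
No further items can be added.

I₀ = { [A → . ; num], [A → . ;], [X → . A / /], [X → . num X ;], [X' → . X] }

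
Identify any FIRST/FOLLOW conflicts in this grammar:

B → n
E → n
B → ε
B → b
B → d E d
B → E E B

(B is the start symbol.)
No FIRST/FOLLOW conflicts.

Nullable non-terminals: B.
FIRST sets used below: FIRST(E) = { 'n' }

B: nullable alternative(s) B → ε; FOLLOW(B) = { $ }
  B → n: FIRST \ {ε} = { 'n' } — disjoint from FOLLOW(B)
  B → ε: FIRST \ {ε} = { } — this is the only nullable alternative, skip
  B → b: FIRST \ {ε} = { 'b' } — disjoint from FOLLOW(B)
  B → d E d: FIRST \ {ε} = { 'd' } — disjoint from FOLLOW(B)
  B → E E B: FIRST \ {ε} = { 'n' } — disjoint from FOLLOW(B)

E has no nullable alternative, so no FIRST/FOLLOW check is needed there.

No FIRST/FOLLOW conflicts found.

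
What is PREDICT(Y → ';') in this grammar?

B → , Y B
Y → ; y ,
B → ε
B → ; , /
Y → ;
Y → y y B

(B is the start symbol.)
{ ';' }

PREDICT(Y → ';') = (FIRST(RHS) \ {ε}) ∪ (FOLLOW(Y) if ε ∈ FIRST(RHS), i.e. RHS ⇒* ε)
FIRST(';') = { ';' }
ε ∉ FIRST(';'), so FOLLOW(Y) is not added.
PREDICT(Y → ';') = { ';' }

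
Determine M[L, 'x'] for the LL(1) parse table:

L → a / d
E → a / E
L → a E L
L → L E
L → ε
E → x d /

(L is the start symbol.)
To find M[L, 'x'], we find productions for L where 'x' is in the predict set (PREDICT(N → α) = (FIRST(α) \ {ε}) ∪ (FOLLOW(N) if α ⇒* ε)).

Relevant sets:
  FIRST(L) = { 'a', 'x', ε }
  FIRST(E) = { 'a', 'x' }
  FOLLOW(L) = { $, 'a', 'x' }

L → a / d: PREDICT = { 'a' }
L → a E L: PREDICT = { 'a' }
L → L E: PREDICT = { 'a', 'x' }
  'x' is in predict set, so this production goes in M[L, 'x']
L → ε: PREDICT = { $, 'a', 'x' }
  'x' is in predict set, so this production goes in M[L, 'x']

M[L, 'x'] = L → L E, L → ε  (a multiply-defined cell — the grammar is not LL(1))

Answer: L → L E, L → ε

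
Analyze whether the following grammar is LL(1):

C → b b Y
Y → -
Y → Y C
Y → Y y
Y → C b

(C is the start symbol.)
A grammar is LL(1) if for each non-terminal N with multiple productions, the predict sets of those productions are pairwise disjoint, where PREDICT(N → α) = (FIRST(α) \ {ε}) ∪ (FOLLOW(N) if α ⇒* ε).

Relevant sets:
  FIRST(Y) = { '-', 'b' }
  FIRST(C) = { 'b' }

For Y:
  PREDICT(Y → '-') = { '-' }
  PREDICT(Y → Y C) = { '-', 'b' }
  PREDICT(Y → Y y) = { '-', 'b' }
  PREDICT(Y → C b) = { 'b' }
C has a single production, so nothing to check there.

Conflict found: Predict set conflict for Y: { '-' }
The grammar is NOT LL(1).

Answer: No. Predict set conflict for Y: { '-' }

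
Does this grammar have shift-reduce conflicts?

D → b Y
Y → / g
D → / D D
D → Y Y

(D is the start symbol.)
No shift-reduce conflicts

Augment with D' → D and build the canonical LR(0) collection (I0 = CLOSURE({[D' → . D]}), then GOTO on every symbol after a dot until no new states appear). It has 11 states:
  I0: { [D → . / D D], [D → . Y Y], [D → . b Y], [D' → . D], [Y → . / g] }  — shift
  I1: { [D → . / D D], [D → . Y Y], [D → . b Y], [D → / . D D], [Y → . / g], [Y → / . g] }  — shift
  I2: { [D' → D .] }  — accept
  I3: { [D → Y . Y], [Y → . / g] }  — shift
  I4: { [D → b . Y], [Y → . / g] }  — shift
  I5: { [Y → / . g] }  — shift
  I6: { [D → b Y .] }  — reduce
  I7: { [Y → / g .] }  — reduce
  I8: { [D → Y Y .] }  — reduce
  I9: { [D → . / D D], [D → . Y Y], [D → . b Y], [D → / D . D], [Y → . / g] }  — shift
  I10: { [D → / D D .] }  — reduce

No state contains both a complete item and a shift item.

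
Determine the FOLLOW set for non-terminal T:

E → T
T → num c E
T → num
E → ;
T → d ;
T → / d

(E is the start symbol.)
{ $ }

In E → T: T is at the end, add FOLLOW(E)

The FOLLOW sets referred to above (computed the same way, to a fixed point):
  FOLLOW(E) = { $ }

Taking the union: FOLLOW(T) = { $ }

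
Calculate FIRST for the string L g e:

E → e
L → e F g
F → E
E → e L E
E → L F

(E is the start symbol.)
FIRST sets of the non-terminals involved (from the grammar, by fixed-point iteration):
  FIRST(L) = { 'e' }

To compute FIRST(L g e), process the symbols left to right:
Symbol L is a non-terminal. Add FIRST(L) \ {ε} = { 'e' }
L is not nullable (ε ∉ FIRST(L)), so stop here.
FIRST(L g e) = { 'e' }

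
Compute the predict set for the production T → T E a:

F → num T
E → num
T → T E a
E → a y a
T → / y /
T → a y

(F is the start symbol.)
{ '/', 'a' }

PREDICT(T → T E a) = (FIRST(RHS) \ {ε}) ∪ (FOLLOW(T) if ε ∈ FIRST(RHS), i.e. RHS ⇒* ε)
FIRST(T) = { '/', 'a' }
FIRST(T E a) = { '/', 'a' }
ε ∉ FIRST(T E a), so FOLLOW(T) is not added.
PREDICT(T → T E a) = { '/', 'a' }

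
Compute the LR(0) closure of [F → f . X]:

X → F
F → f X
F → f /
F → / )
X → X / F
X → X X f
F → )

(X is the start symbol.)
To compute CLOSURE, for each item [A → α.Bβ] where B is a non-terminal, add [B → .γ] for all productions B → γ; repeat for the newly added items until nothing changes.

Start with: [F → f . X]
  [F → f . X] has the dot before X: add [X → . F], [X → . X / F], [X → . X X f]
  [X → . F] has the dot before F: add [F → . f X], [F → . f /], [F → . / )], [F → . )]
No further items can be added.

CLOSURE = { [F → . )], [F → . / )], [F → . f /], [F → . f X], [F → f . X], [X → . F], [X → . X / F], [X → . X X f] }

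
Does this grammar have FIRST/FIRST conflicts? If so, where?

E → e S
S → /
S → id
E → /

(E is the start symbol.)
No FIRST/FIRST conflicts.

Productions for E:
  E → e S: FIRST = { 'e' }
  E → /: FIRST = { '/' }
Productions for S:
  S → /: FIRST = { '/' }
  S → id: FIRST = { 'id' }

All alternatives of each non-terminal have pairwise disjoint FIRST sets.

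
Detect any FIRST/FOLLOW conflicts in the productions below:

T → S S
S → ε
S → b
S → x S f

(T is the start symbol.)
Yes. S → b with FOLLOW(S) on { 'b' }; S → x S f with FOLLOW(S) on { 'x' }

Nullable non-terminals: S, T.

S: nullable alternative(s) S → ε; FOLLOW(S) = { $, 'b', 'f', 'x' }
  S → ε: FIRST \ {ε} = { } — this is the only nullable alternative, skip
  S → b: FIRST \ {ε} = { 'b' } — overlaps FOLLOW(S) on { 'b' }: CONFLICT
  S → x S f: FIRST \ {ε} = { 'x' } — overlaps FOLLOW(S) on { 'x' }: CONFLICT
T has a nullable alternative but only one production, so nothing to check.

So the grammar has 2 FIRST/FOLLOW conflicts (marked CONFLICT above).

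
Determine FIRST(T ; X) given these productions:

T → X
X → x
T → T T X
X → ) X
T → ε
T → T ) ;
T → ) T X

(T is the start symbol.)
{ ')', ';', 'x' }

FIRST sets of the non-terminals involved (from the grammar, by fixed-point iteration):
  FIRST(T) = { ')', 'x', ε }

To compute FIRST(T ; X), process the symbols left to right:
Symbol T is a non-terminal. Add FIRST(T) \ {ε} = { ')', 'x' }
T is nullable (ε ∈ FIRST(T)), continue to the next symbol.
Symbol ; is a terminal. Add ';' and stop.
FIRST(T ; X) = { ')', ';', 'x' }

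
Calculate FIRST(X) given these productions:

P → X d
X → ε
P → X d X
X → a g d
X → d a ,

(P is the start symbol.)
{ 'a', 'd', ε }

To compute FIRST(X), examine every production with X on the left-hand side, reading each right-hand side left to right until a non-nullable symbol is reached.

From X → ε:
  - ε-production, so ε ∈ FIRST(X)
From X → a g d:
  - a is a terminal: add 'a' and stop
From X → d a ,:
  - d is a terminal: add 'd' and stop

Collecting: FIRST(X) = { 'a', 'd', ε }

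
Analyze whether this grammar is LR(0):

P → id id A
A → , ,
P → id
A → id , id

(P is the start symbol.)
A grammar is LR(0) if no state in the canonical LR(0) collection has:
  - both a shift item (dot before a terminal) and a complete item (shift-reduce conflict), or
  - two or more complete items (reduce-reduce conflict; the accept item [P' → P .] counts as a complete item here).

Augment with P' → P and build the canonical LR(0) collection (I0 = CLOSURE({[P' → . P]}), then GOTO on every symbol after a dot until no new states appear). It has 10 states:
  I0: { [P → . id id A], [P → . id], [P' → . P] }  — shift
  I1: { [P' → P .] }  — accept
  I2: { [P → id . id A], [P → id .] }  — shift, reduce
  I3: { [A → . , ,], [A → . id , id], [P → id id . A] }  — shift
  I4: { [A → , . ,] }  — shift
  I5: { [P → id id A .] }  — reduce
  I6: { [A → id . , id] }  — shift
  I7: { [A → id , . id] }  — shift
  I8: { [A → id , id .] }  — reduce
  I9: { [A → , , .] }  — reduce

Conflict in state I2:
  Shift-reduce conflict between [P → id .] and [P → id . id A]
So the grammar is NOT LR(0).

Answer: No. Shift-reduce conflict between [P → id .] and [P → id . id A]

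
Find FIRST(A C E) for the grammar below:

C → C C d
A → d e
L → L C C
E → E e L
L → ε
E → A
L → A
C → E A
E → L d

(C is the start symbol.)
FIRST sets of the non-terminals involved (from the grammar, by fixed-point iteration):
  FIRST(A) = { 'd' }

To compute FIRST(A C E), process the symbols left to right:
Symbol A is a non-terminal. Add FIRST(A) \ {ε} = { 'd' }
A is not nullable (ε ∉ FIRST(A)), so stop here.
FIRST(A C E) = { 'd' }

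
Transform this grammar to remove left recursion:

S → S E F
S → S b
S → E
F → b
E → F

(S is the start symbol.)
S → E S'
S' → E F S'
S' → b S'
S' → ε
F → b
E → F

S is directly left-recursive. The standard transformation for
  A → A α₁ | ... | A α_m | β₁ | ... | β_n
is
  A  → β₁ A' | ... | β_n A'
  A' → α₁ A' | ... | α_m A' | ε

S → E becomes S → E S'
S → S E F becomes S' → E F S'
S → S b becomes S' → b S'
Add S' → ε

Productions for other non-terminals are unchanged:
  F → b
  E → F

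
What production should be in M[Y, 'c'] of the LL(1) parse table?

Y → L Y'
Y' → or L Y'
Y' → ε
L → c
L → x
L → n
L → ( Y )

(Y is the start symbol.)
Y → L Y'

To find M[Y, 'c'], we find productions for Y where 'c' is in the predict set (PREDICT(N → α) = (FIRST(α) \ {ε}) ∪ (FOLLOW(N) if α ⇒* ε)).

Relevant sets:
  FIRST(L) = { '(', 'c', 'n', 'x' }

Y → L Y': PREDICT = { '(', 'c', 'n', 'x' }
  'c' is in predict set, so this production goes in M[Y, 'c']

M[Y, 'c'] = Y → L Y'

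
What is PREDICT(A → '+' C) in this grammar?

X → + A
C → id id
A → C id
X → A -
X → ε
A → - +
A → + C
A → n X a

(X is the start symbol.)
{ '+' }

PREDICT(A → '+' C) = (FIRST(RHS) \ {ε}) ∪ (FOLLOW(A) if ε ∈ FIRST(RHS), i.e. RHS ⇒* ε)
FIRST('+' C) = { '+' }
ε ∉ FIRST('+' C), so FOLLOW(A) is not added.
PREDICT(A → '+' C) = { '+' }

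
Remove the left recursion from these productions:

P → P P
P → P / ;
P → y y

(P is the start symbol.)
P → y y P'
P' → P P'
P' → / ; P'
P' → ε

P is directly left-recursive. The standard transformation for
  A → A α₁ | ... | A α_m | β₁ | ... | β_n
is
  A  → β₁ A' | ... | β_n A'
  A' → α₁ A' | ... | α_m A' | ε

P → y y becomes P → y y P'
P → P P becomes P' → P P'
P → P / ; becomes P' → / ; P'
Add P' → ε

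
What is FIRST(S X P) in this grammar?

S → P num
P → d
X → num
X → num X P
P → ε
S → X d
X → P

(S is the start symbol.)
{ 'd', 'num' }

FIRST sets of the non-terminals involved (from the grammar, by fixed-point iteration):
  FIRST(S) = { 'd', 'num' }

To compute FIRST(S X P), process the symbols left to right:
Symbol S is a non-terminal. Add FIRST(S) \ {ε} = { 'd', 'num' }
S is not nullable (ε ∉ FIRST(S)), so stop here.
FIRST(S X P) = { 'd', 'num' }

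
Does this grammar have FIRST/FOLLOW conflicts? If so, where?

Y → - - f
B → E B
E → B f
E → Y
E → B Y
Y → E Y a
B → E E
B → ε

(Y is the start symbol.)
A FIRST/FOLLOW conflict occurs when a non-terminal N has a nullable alternative N → β (β ⇒* ε) and another alternative N → α with FIRST(α) ∩ FOLLOW(N) ≠ ∅: on such a lookahead the parser cannot decide between expanding α and letting N vanish via β.

Nullable non-terminals: B.
FIRST sets used below: FIRST(E) = { '-', 'f' }

B: nullable alternative(s) B → ε; FOLLOW(B) = { '-', 'f' }
  B → E B: FIRST \ {ε} = { '-', 'f' } — overlaps FOLLOW(B) on { '-', 'f' }: CONFLICT
  B → E E: FIRST \ {ε} = { '-', 'f' } — overlaps FOLLOW(B) on { '-', 'f' }: CONFLICT
  B → ε: FIRST \ {ε} = { } — this is the only nullable alternative, skip

E, Y have no nullable alternative, so no FIRST/FOLLOW check is needed there.

So the grammar has 2 FIRST/FOLLOW conflicts (marked CONFLICT above).

Answer: Yes. B → E B with FOLLOW(B) on { '-', 'f' }; B → E E with FOLLOW(B) on { '-', 'f' }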